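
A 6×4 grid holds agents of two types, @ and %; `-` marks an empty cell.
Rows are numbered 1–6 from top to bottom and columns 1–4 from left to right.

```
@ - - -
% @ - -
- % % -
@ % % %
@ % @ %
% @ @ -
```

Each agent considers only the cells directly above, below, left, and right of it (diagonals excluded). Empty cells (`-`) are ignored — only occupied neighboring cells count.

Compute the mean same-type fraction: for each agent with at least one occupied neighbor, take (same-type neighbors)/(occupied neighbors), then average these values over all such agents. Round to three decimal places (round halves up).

Row 1: (1,1)@ 0/1
Row 2: (2,1)% 0/2 · (2,2)@ 0/2
Row 3: (3,2)% 2/3 · (3,3)% 2/2
Row 4: (4,1)@ 1/2 · (4,2)% 3/4 · (4,3)% 3/4 · (4,4)% 2/2
Row 5: (5,1)@ 1/3 · (5,2)% 1/4 · (5,3)@ 1/4 · (5,4)% 1/2
Row 6: (6,1)% 0/2 · (6,2)@ 1/3 · (6,3)@ 2/2
Sum over 16 agents: 0/1 + 0/2 + 0/2 + 2/3 + 2/2 + 1/2 + 3/4 + 3/4 + 2/2 + 1/3 + 1/4 + 1/4 + 1/2 + 0/2 + 1/3 + 2/2 = 22/3; mean = 22/3 ÷ 16 = 11/24 = 0.458333… → 0.458.

0.458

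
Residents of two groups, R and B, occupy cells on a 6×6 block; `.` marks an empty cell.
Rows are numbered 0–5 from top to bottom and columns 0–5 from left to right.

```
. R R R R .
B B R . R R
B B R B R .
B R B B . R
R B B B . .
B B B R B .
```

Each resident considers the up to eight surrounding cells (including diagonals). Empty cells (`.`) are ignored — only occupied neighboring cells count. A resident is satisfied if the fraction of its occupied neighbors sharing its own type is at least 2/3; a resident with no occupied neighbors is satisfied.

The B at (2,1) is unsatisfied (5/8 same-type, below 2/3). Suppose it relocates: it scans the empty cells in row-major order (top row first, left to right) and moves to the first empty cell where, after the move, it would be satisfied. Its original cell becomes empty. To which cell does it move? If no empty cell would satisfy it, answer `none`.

Vacating (2,1). Empty cells in order:
  (0,0): 2/3 same-type → satisfied — stop here.

(0,0)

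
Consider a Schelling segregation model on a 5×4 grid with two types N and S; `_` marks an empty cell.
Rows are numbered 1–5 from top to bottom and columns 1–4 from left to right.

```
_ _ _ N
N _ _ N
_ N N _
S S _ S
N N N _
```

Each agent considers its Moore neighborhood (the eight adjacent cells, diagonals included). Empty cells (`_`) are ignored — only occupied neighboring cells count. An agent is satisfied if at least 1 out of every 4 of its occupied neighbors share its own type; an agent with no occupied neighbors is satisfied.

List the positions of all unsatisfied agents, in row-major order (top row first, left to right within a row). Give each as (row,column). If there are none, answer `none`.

(4,2), (4,4)

(1,4)N 1/1 satisfied
(2,1)N 1/1 satisfied
(2,4)N 2/2 satisfied
(3,2)N 2/4 satisfied
(3,3)N 2/4 satisfied
(4,1)S 1/4 satisfied
(4,2)S 1/6 not
(4,4)S 0/2 not
(5,1)N 1/3 satisfied
(5,2)N 2/4 satisfied
(5,3)N 1/3 satisfied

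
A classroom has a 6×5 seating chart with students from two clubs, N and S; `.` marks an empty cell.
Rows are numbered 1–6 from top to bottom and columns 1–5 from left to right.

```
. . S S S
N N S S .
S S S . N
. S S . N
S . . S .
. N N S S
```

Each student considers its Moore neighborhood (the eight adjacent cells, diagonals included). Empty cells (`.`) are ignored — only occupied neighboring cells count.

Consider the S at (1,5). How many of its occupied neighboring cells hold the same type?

2

Occupied neighbors of (1,5): (1,4)=S, (2,4)=S.
Same type (S): 2 of 2.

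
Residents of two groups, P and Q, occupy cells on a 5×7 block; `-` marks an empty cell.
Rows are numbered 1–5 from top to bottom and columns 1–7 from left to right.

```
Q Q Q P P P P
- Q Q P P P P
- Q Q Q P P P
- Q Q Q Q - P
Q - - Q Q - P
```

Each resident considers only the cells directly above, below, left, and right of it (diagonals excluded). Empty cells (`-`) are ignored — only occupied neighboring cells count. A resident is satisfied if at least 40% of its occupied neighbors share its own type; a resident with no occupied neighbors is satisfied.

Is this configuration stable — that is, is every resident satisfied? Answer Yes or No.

Yes

Row 1: (1,1)Q 1/1 ok · (1,2)Q 3/3 ok · (1,3)Q 2/3 ok · (1,4)P 2/3 ok · (1,5)P 3/3 ok · (1,6)P 3/3 ok · (1,7)P 2/2 ok
Row 2: (2,2)Q 3/3 ok · (2,3)Q 3/4 ok · (2,4)P 2/4 ok · (2,5)P 4/4 ok · (2,6)P 4/4 ok · (2,7)P 3/3 ok
Row 3: (3,2)Q 3/3 ok · (3,3)Q 4/4 ok · (3,4)Q 2/4 ok · (3,5)P 2/4 ok · (3,6)P 3/3 ok · (3,7)P 3/3 ok
Row 4: (4,2)Q 2/2 ok · (4,3)Q 3/3 ok · (4,4)Q 4/4 ok · (4,5)Q 2/3 ok · (4,7)P 2/2 ok
Row 5: (5,1)Q 0/0 ok · (5,4)Q 2/2 ok · (5,5)Q 2/2 ok · (5,7)P 1/1 ok
All meet the threshold, so the configuration is stable.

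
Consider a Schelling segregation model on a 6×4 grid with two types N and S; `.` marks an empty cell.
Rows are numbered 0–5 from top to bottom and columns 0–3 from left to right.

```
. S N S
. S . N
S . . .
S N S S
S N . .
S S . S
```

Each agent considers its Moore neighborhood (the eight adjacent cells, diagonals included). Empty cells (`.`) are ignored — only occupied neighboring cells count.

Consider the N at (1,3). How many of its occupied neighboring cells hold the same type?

Occupied neighbors of (1,3): (0,2)=N, (0,3)=S.
Same type (N): 1 of 2.

1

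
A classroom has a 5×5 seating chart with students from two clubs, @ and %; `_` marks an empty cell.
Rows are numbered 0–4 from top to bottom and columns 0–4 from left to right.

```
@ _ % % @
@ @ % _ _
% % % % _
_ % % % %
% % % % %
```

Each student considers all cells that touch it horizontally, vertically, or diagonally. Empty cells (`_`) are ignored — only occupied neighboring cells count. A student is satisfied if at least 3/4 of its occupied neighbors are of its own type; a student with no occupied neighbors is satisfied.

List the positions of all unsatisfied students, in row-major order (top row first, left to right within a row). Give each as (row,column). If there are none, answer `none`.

Row 0: (0,0)@ 2/2 ok · (0,2)% 2/3 unhappy · (0,3)% 2/3 unhappy · (0,4)@ 0/1 unhappy
Row 1: (1,0)@ 2/4 unhappy · (1,1)@ 2/7 unhappy · (1,2)% 5/6 ok
Row 2: (2,0)% 2/4 unhappy · (2,1)% 5/7 unhappy · (2,2)% 6/7 ok · (2,3)% 5/5 ok
Row 3: (3,1)% 7/7 ok · (3,2)% 8/8 ok · (3,3)% 7/7 ok · (3,4)% 4/4 ok
Row 4: (4,0)% 2/2 ok · (4,1)% 4/4 ok · (4,2)% 5/5 ok · (4,3)% 5/5 ok · (4,4)% 3/3 ok

(0,2), (0,3), (0,4), (1,0), (1,1), (2,0), (2,1)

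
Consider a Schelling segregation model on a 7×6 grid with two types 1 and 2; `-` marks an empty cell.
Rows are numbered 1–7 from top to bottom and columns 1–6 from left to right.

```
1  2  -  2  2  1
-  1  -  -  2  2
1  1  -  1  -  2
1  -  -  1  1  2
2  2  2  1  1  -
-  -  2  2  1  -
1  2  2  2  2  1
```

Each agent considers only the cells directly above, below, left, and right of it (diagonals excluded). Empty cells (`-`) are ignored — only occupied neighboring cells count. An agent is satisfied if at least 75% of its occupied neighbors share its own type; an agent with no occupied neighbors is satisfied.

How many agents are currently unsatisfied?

(1,1)1 0/1 ✗
(1,2)2 0/2 ✗
(1,4)2 1/1 ✓
(1,5)2 2/3 ✗
(1,6)1 0/2 ✗
(2,2)1 1/2 ✗
(2,5)2 2/2 ✓
(2,6)2 2/3 ✗
(3,1)1 2/2 ✓
(3,2)1 2/2 ✓
(3,4)1 1/1 ✓
(3,6)2 2/2 ✓
(4,1)1 1/2 ✗
(4,4)1 3/3 ✓
(4,5)1 2/3 ✗
(4,6)2 1/2 ✗
(5,1)2 1/2 ✗
(5,2)2 2/2 ✓
(5,3)2 2/3 ✗
(5,4)1 2/4 ✗
(5,5)1 3/3 ✓
(6,3)2 3/3 ✓
(6,4)2 2/4 ✗
(6,5)1 1/3 ✗
(7,1)1 0/1 ✗
(7,2)2 1/2 ✗
(7,3)2 3/3 ✓
(7,4)2 3/3 ✓
(7,5)2 1/3 ✗
(7,6)1 0/1 ✗
Unsatisfied: (1,1), (1,2), (1,5), (1,6), (2,2), (2,6), (4,1), (4,5), (4,6), (5,1), (5,3), (5,4), (6,4), (6,5), (7,1), (7,2), (7,5), (7,6) — 18 in total.

18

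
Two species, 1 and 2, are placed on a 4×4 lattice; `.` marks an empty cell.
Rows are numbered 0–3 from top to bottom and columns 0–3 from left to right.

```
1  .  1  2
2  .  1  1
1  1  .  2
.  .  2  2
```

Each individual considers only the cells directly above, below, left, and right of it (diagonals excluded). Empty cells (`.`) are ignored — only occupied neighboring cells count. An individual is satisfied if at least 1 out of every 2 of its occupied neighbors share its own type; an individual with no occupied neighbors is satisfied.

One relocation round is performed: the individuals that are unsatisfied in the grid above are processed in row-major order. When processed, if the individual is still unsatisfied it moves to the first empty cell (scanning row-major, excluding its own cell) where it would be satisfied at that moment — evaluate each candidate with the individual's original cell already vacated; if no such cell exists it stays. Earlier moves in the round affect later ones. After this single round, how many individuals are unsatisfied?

Initially unsatisfied (in order): (0,0), (0,3), (1,0), (1,3).
  (0,0) → (0,1).
  (0,3) → (0,0).
  (1,0): now satisfied by earlier moves; stays.
  (1,3): now satisfied by earlier moves; stays.
Resulting grid:
2 1 1 .
2 . 1 1
1 1 . 2
. . 2 2
All satisfied now.

0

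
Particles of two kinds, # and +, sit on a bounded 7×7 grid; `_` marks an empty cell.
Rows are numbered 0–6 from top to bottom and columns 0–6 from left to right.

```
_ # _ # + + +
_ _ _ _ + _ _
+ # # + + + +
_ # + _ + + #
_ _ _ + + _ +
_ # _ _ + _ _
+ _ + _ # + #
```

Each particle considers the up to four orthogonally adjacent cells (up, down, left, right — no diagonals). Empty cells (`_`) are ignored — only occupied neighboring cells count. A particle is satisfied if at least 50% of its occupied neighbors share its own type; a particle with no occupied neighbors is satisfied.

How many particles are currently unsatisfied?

9

Row 0: (0,1)# 0/0 ok · (0,3)# 0/1 unhappy · (0,4)+ 2/3 ok · (0,5)+ 2/2 ok · (0,6)+ 1/1 ok
Row 1: (1,4)+ 2/2 ok
Row 2: (2,0)+ 0/1 unhappy · (2,1)# 2/3 ok · (2,2)# 1/3 unhappy · (2,3)+ 1/2 ok · (2,4)+ 4/4 ok · (2,5)+ 3/3 ok · (2,6)+ 1/2 ok
Row 3: (3,1)# 1/2 ok · (3,2)+ 0/2 unhappy · (3,4)+ 3/3 ok · (3,5)+ 2/3 ok · (3,6)# 0/3 unhappy
Row 4: (4,3)+ 1/1 ok · (4,4)+ 3/3 ok · (4,6)+ 0/1 unhappy
Row 5: (5,1)# 0/0 ok · (5,4)+ 1/2 ok
Row 6: (6,0)+ 0/0 ok · (6,2)+ 0/0 ok · (6,4)# 0/2 unhappy · (6,5)+ 0/2 unhappy · (6,6)# 0/1 unhappy
Unsatisfied: (0,3), (2,0), (2,2), (3,2), (3,6), (4,6), (6,4), (6,5), (6,6) — 9 in total.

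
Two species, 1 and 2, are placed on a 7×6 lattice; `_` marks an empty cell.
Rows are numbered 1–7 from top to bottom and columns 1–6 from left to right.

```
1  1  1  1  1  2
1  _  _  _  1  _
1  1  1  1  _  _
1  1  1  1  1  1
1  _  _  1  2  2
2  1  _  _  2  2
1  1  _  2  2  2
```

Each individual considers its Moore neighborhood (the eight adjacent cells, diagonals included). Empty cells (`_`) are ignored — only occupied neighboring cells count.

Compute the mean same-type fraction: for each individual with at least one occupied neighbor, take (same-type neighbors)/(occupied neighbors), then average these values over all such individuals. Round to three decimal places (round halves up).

0.793

(1,1)1 2/2
(1,2)1 3/3
(1,3)1 2/2
(1,4)1 3/3
(1,5)1 2/3
(1,6)2 0/2
(2,1)1 4/4
(2,5)1 3/4
(3,1)1 4/4
(3,2)1 6/6
(3,3)1 5/5
(3,4)1 5/5
(4,1)1 4/4
(4,2)1 6/6
(4,3)1 6/6
(4,4)1 5/6
(4,5)1 4/6
(4,6)1 1/3
(5,1)1 3/4
(5,4)1 3/5
(5,5)2 3/7
(5,6)2 3/5
(6,1)2 0/4
(6,2)1 3/4
(6,5)2 6/7
(6,6)2 5/5
(7,1)1 2/3
(7,2)1 2/3
(7,4)2 2/2
(7,5)2 4/4
(7,6)2 3/3
Sum over 31 individuals: 2/2 + 3/3 + 2/2 + 3/3 + 2/3 + 0/2 + 4/4 + 3/4 + 4/4 + 6/6 + 5/5 + 5/5 + 4/4 + 6/6 + 6/6 + 5/6 + 4/6 + 1/3 + 3/4 + 3/5 + 3/7 + 3/5 + 0/4 + 3/4 + 6/7 + 5/5 + 2/3 + 2/3 + 2/2 + 4/4 + 3/3 = 10319/420; mean = 10319/420 ÷ 31 = 10319/13020 = 0.792549… → 0.793.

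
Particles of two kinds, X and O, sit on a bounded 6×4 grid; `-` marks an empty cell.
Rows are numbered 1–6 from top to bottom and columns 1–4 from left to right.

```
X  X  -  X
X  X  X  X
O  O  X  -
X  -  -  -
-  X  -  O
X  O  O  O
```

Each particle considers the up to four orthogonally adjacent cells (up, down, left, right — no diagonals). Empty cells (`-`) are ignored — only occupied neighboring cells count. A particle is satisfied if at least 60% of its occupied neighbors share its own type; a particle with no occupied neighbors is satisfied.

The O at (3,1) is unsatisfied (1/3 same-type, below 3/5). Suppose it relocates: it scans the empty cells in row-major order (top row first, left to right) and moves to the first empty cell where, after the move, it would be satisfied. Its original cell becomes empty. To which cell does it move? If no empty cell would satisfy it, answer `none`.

Vacating (3,1). Empty cells in order:
  (1,3): 0/3 same-type → still unsatisfied.
  (3,4): 0/2 same-type → still unsatisfied.
  (4,2): 1/3 same-type → still unsatisfied.
  (4,3): 0/1 same-type → still unsatisfied.
  (4,4): 1/1 same-type → satisfied — stop here.

(4,4)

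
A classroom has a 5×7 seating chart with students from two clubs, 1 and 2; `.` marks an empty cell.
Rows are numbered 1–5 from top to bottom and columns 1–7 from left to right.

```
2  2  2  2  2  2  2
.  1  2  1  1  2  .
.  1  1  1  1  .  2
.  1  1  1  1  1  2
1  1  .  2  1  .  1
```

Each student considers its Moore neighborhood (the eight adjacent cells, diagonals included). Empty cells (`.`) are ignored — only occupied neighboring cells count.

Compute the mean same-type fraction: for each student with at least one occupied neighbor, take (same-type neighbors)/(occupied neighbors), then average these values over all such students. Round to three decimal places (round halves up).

0.678

Row 1: (1,1)2 1/2 · (1,2)2 3/4 · (1,3)2 3/5 · (1,4)2 3/5 · (1,5)2 3/5 · (1,6)2 3/4 · (1,7)2 2/2
Row 2: (2,2)1 2/6 · (2,3)2 3/8 · (2,4)1 4/8 · (2,5)1 3/7 · (2,6)2 4/6
Row 3: (3,2)1 4/5 · (3,3)1 7/8 · (3,4)1 7/8 · (3,5)1 6/7 · (3,7)2 2/3
Row 4: (4,2)1 5/5 · (4,3)1 6/7 · (4,4)1 6/7 · (4,5)1 5/6 · (4,6)1 4/6 · (4,7)2 1/3
Row 5: (5,1)1 2/2 · (5,2)1 3/3 · (5,4)2 0/4 · (5,5)1 3/4 · (5,7)1 1/2
Sum over 28 students: 1/2 + 3/4 + 3/5 + 3/5 + 3/5 + 3/4 + 2/2 + 2/6 + 3/8 + 4/8 + 3/7 + 4/6 + 4/5 + 7/8 + 7/8 + 6/7 + 2/3 + 5/5 + 6/7 + 6/7 + 5/6 + 4/6 + 1/3 + 2/2 + 3/3 + 0/4 + 3/4 + 1/2 = 759/40; mean = 759/40 ÷ 28 = 759/1120 = 0.677678… → 0.678.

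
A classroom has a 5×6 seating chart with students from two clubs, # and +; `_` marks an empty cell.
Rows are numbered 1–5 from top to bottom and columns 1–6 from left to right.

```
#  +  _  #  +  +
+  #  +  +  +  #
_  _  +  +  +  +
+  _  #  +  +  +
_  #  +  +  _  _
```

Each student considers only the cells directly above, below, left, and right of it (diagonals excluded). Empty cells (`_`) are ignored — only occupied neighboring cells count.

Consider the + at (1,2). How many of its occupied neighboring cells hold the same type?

Occupied neighbors of (1,2): (2,2)=#, (1,1)=#.
Same type (+): 0 of 2.

0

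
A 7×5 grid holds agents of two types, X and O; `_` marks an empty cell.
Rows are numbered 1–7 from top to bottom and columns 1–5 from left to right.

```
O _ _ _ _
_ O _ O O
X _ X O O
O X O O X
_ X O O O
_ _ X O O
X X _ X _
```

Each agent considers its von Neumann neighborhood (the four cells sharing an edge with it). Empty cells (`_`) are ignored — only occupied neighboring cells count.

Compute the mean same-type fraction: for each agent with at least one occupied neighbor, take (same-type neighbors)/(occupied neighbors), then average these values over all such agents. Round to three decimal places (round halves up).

0.532

(1,1)O — no occupied neighbors
(2,2)O — no occupied neighbors
(2,4)O 2/2
(2,5)O 2/2
(3,1)X 0/1
(3,3)X 0/2
(3,4)O 3/4
(3,5)O 2/3
(4,1)O 0/2
(4,2)X 1/3
(4,3)O 2/4
(4,4)O 3/4
(4,5)X 0/3
(5,2)X 1/2
(5,3)O 2/4
(5,4)O 4/4
(5,5)O 2/3
(6,3)X 0/2
(6,4)O 2/4
(6,5)O 2/2
(7,1)X 1/1
(7,2)X 1/1
(7,4)X 0/1
Sum over 21 agents: 2/2 + 2/2 + 0/1 + 0/2 + 3/4 + 2/3 + 0/2 + 1/3 + 2/4 + 3/4 + 0/3 + 1/2 + 2/4 + 4/4 + 2/3 + 0/2 + 2/4 + 2/2 + 1/1 + 1/1 + 0/1 = 67/6; mean = 67/6 ÷ 21 = 67/126 = 0.531746… → 0.532.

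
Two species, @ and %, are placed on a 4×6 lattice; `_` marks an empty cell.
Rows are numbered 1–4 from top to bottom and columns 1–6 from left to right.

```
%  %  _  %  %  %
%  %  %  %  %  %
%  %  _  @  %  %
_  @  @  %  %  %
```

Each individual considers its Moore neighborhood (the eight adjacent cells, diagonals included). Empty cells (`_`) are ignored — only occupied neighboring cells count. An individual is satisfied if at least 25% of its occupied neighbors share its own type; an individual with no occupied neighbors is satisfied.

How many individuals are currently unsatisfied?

1

(1,1)% 3/3 ✓
(1,2)% 4/4 ✓
(1,4)% 4/4 ✓
(1,5)% 5/5 ✓
(1,6)% 3/3 ✓
(2,1)% 5/5 ✓
(2,2)% 6/6 ✓
(2,3)% 5/6 ✓
(2,4)% 5/6 ✓
(2,5)% 7/8 ✓
(2,6)% 5/5 ✓
(3,1)% 3/4 ✓
(3,2)% 4/6 ✓
(3,4)@ 1/7 ✗
(3,5)% 7/8 ✓
(3,6)% 5/5 ✓
(4,2)@ 1/3 ✓
(4,3)@ 2/4 ✓
(4,4)% 2/4 ✓
(4,5)% 4/5 ✓
(4,6)% 3/3 ✓
Unsatisfied: (3,4) — 1 in total.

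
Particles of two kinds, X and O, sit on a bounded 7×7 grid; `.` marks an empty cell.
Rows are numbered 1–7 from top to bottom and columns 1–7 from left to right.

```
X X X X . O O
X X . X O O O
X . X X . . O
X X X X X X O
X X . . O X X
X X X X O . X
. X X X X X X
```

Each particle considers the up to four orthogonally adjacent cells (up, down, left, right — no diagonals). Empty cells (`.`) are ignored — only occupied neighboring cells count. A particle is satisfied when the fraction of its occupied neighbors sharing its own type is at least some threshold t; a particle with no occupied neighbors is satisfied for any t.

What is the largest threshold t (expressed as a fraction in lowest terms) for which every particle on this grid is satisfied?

(1,1)X 2/2
(1,2)X 3/3
(1,3)X 2/2
(1,4)X 2/2
(1,6)O 2/2
(1,7)O 2/2
(2,1)X 3/3
(2,2)X 2/2
(2,4)X 2/3
(2,5)O 1/2
(2,6)O 3/3
(2,7)O 3/3
(3,1)X 2/2
(3,3)X 2/2
(3,4)X 3/3
(3,7)O 2/2
(4,1)X 3/3
(4,2)X 3/3
(4,3)X 3/3
(4,4)X 3/3
(4,5)X 2/3
(4,6)X 2/3
(4,7)O 1/3
(5,1)X 3/3
(5,2)X 3/3
(5,5)O 1/3
(5,6)X 2/3
(5,7)X 2/3
(6,1)X 2/2
(6,2)X 4/4
(6,3)X 3/3
(6,4)X 2/3
(6,5)O 1/3
(6,7)X 2/2
(7,2)X 2/2
(7,3)X 3/3
(7,4)X 3/3
(7,5)X 2/3
(7,6)X 2/2
(7,7)X 2/2
The smallest same-type fraction is 1/3 at (4,7), which reduces to 1/3. Any threshold above that leaves this particle unsatisfied.

1/3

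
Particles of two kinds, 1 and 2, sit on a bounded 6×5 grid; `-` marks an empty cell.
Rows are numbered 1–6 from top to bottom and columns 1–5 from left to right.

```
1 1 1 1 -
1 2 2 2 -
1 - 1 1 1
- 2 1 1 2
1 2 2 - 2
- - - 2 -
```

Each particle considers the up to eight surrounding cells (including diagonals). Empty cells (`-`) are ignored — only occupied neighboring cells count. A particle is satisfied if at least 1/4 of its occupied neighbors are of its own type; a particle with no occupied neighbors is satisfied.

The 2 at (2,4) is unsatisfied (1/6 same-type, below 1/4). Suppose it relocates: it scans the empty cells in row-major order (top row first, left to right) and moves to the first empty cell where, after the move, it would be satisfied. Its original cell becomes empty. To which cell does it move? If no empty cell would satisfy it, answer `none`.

Vacating (2,4). Empty cells in order:
  (1,5): 0/1 same-type → still unsatisfied.
  (2,5): 0/3 same-type → still unsatisfied.
  (3,2): 3/7 same-type → satisfied — stop here.

(3,2)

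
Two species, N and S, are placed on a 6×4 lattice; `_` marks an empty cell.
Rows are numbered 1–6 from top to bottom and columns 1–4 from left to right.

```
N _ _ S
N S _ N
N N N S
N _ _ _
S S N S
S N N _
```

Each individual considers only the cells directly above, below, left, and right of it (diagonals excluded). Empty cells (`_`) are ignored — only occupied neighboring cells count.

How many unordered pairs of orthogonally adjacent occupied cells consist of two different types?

Scan each occupied cell's neighbors to the right and below so each pair is counted once.
Row 1: N(1,1)–N(2,1)= S(1,4)–N(2,4)≠  → 1/2 unlike.
Row 2: N(2,1)–S(2,2)≠ N(2,1)–N(3,1)= S(2,2)–N(3,2)≠ N(2,4)–S(3,4)≠  → 3/4 unlike.
Row 3: N(3,1)–N(3,2)= N(3,1)–N(4,1)= N(3,2)–N(3,3)= N(3,3)–S(3,4)≠  → 1/4 unlike.
Row 4: N(4,1)–S(5,1)≠  → 1/1 unlike.
Row 5: S(5,1)–S(5,2)= S(5,1)–S(6,1)= S(5,2)–N(5,3)≠ S(5,2)–N(6,2)≠ N(5,3)–S(5,4)≠ N(5,3)–N(6,3)=  → 3/6 unlike.
Row 6: S(6,1)–N(6,2)≠ N(6,2)–N(6,3)=  → 1/2 unlike.
Total adjacent occupied pairs: 19; unlike-type pairs: 10.

10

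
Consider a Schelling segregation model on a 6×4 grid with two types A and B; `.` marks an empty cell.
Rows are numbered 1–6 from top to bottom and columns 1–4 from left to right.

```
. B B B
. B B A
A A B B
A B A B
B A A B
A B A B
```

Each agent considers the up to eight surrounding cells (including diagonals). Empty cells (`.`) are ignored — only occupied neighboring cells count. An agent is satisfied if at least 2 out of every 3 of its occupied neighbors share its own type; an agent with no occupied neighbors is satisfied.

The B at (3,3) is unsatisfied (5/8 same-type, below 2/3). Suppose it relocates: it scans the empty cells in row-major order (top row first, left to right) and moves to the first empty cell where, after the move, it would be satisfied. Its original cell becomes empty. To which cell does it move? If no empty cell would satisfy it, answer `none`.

(1,1)

Vacating (3,3). Empty cells in order:
  (1,1): 2/2 same-type → satisfied — stop here.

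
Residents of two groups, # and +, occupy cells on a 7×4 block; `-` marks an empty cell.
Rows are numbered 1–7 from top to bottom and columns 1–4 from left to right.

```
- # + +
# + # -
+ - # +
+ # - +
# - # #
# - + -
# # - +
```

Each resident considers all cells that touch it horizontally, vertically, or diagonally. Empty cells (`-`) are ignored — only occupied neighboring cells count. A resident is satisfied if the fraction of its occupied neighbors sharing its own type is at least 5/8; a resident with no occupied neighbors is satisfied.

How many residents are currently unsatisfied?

Row 1: (1,2)# 2/4 unhappy · (1,3)+ 2/4 unhappy · (1,4)+ 1/2 unhappy
Row 2: (2,1)# 1/3 unhappy · (2,2)+ 2/6 unhappy · (2,3)# 2/6 unhappy
Row 3: (3,1)+ 2/4 unhappy · (3,3)# 2/5 unhappy · (3,4)+ 1/3 unhappy
Row 4: (4,1)+ 1/3 unhappy · (4,2)# 3/5 unhappy · (4,4)+ 1/4 unhappy
Row 5: (5,1)# 2/3 ok · (5,3)# 2/4 unhappy · (5,4)# 1/3 unhappy
Row 6: (6,1)# 3/3 ok · (6,3)+ 1/4 unhappy
Row 7: (7,1)# 2/2 ok · (7,2)# 2/3 ok · (7,4)+ 1/1 ok
Unsatisfied: (1,2), (1,3), (1,4), (2,1), (2,2), (2,3), (3,1), (3,3), (3,4), (4,1), (4,2), (4,4), (5,3), (5,4), (6,3) — 15 in total.

15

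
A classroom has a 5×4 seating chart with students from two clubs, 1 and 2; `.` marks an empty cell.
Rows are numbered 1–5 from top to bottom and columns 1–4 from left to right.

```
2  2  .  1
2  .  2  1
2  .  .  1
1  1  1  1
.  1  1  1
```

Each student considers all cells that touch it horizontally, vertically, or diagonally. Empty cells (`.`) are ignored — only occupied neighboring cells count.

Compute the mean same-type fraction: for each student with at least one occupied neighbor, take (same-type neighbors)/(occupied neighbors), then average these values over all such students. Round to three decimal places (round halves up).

(1,1)2 2/2
(1,2)2 3/3
(1,4)1 1/2
(2,1)2 3/3
(2,3)2 1/4
(2,4)1 2/3
(3,1)2 1/3
(3,4)1 3/4
(4,1)1 2/3
(4,2)1 4/5
(4,3)1 6/6
(4,4)1 4/4
(5,2)1 4/4
(5,3)1 5/5
(5,4)1 3/3
Sum over 15 students: 2/2 + 3/3 + 1/2 + 3/3 + 1/4 + 2/3 + 1/3 + 3/4 + 2/3 + 4/5 + 6/6 + 4/4 + 4/4 + 5/5 + 3/3 = 359/30; mean = 359/30 ÷ 15 = 359/450 = 0.797777… → 0.798.

0.798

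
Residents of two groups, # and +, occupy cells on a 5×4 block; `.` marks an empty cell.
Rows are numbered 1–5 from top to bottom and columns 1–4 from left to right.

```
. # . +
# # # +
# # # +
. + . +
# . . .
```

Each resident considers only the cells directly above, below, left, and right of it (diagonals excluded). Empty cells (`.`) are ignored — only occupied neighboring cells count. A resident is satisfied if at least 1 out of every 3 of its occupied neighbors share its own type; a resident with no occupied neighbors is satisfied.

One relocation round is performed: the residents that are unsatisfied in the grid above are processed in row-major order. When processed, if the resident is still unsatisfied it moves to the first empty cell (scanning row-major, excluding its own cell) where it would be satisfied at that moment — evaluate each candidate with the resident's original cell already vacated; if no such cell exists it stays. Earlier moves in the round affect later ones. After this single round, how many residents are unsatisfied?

Initially unsatisfied (in order): (4,2).
  (4,2) → (1,3).
Resulting grid:
. # + +
# # # +
# # # +
. . . +
# . . .
All satisfied now.

0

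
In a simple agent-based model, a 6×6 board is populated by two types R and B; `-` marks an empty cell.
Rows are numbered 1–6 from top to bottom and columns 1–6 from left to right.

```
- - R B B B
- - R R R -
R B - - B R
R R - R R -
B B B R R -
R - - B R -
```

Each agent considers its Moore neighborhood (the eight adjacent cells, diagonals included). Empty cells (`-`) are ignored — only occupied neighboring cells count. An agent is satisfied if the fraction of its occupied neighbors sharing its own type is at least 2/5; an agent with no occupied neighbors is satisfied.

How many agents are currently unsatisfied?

Row 1: (1,3)R 2/3 satisfied · (1,4)B 1/5 not · (1,5)B 2/4 satisfied · (1,6)B 1/2 satisfied
Row 2: (2,3)R 2/4 satisfied · (2,4)R 3/6 satisfied · (2,5)R 2/6 not
Row 3: (3,1)R 2/3 satisfied · (3,2)B 0/4 not · (3,5)B 0/5 not · (3,6)R 2/3 satisfied
Row 4: (4,1)R 2/5 satisfied · (4,2)R 2/6 not · (4,4)R 3/5 satisfied · (4,5)R 4/5 satisfied
Row 5: (5,1)B 1/4 not · (5,2)B 2/5 satisfied · (5,3)B 2/5 satisfied · (5,4)R 4/6 satisfied · (5,5)R 4/5 satisfied
Row 6: (6,1)R 0/2 not · (6,4)B 1/4 not · (6,5)R 2/3 satisfied
Unsatisfied: (1,4), (2,5), (3,2), (3,5), (4,2), (5,1), (6,1), (6,4) — 8 in total.

8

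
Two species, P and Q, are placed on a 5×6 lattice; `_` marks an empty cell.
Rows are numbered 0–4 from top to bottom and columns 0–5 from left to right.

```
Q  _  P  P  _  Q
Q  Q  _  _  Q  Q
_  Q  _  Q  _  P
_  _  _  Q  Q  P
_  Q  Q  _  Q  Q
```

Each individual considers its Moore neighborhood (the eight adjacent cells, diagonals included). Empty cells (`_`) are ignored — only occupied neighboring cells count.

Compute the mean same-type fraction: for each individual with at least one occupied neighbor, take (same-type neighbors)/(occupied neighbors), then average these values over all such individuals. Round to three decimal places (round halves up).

0.756

(0,0)Q 2/2
(0,2)P 1/2
(0,3)P 1/2
(0,5)Q 2/2
(1,0)Q 3/3
(1,1)Q 3/4
(1,4)Q 3/5
(1,5)Q 2/3
(2,1)Q 2/2
(2,3)Q 3/3
(2,5)P 1/4
(3,3)Q 4/4
(3,4)Q 4/6
(3,5)P 1/4
(4,1)Q 1/1
(4,2)Q 2/2
(4,4)Q 3/4
(4,5)Q 2/3
Sum over 18 individuals: 2/2 + 1/2 + 1/2 + 2/2 + 3/3 + 3/4 + 3/5 + 2/3 + 2/2 + 3/3 + 1/4 + 4/4 + 4/6 + 1/4 + 1/1 + 2/2 + 3/4 + 2/3 = 68/5; mean = 68/5 ÷ 18 = 34/45 = 0.755555… → 0.756.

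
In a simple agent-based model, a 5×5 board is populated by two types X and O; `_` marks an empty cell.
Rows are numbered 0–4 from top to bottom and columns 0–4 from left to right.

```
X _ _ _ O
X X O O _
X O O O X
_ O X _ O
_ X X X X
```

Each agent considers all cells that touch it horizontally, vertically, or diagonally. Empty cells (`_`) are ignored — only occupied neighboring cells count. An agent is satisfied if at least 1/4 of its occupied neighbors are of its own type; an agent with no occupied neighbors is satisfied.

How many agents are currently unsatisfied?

1

(0,0)X 2/2 ✓
(0,4)O 1/1 ✓
(1,0)X 3/4 ✓
(1,1)X 3/6 ✓
(1,2)O 4/5 ✓
(1,3)O 4/5 ✓
(2,0)X 2/4 ✓
(2,1)O 3/7 ✓
(2,2)O 5/7 ✓
(2,3)O 4/6 ✓
(2,4)X 0/3 ✗
(3,1)O 2/6 ✓
(3,2)X 3/7 ✓
(3,4)O 1/4 ✓
(4,1)X 2/3 ✓
(4,2)X 3/4 ✓
(4,3)X 3/4 ✓
(4,4)X 1/2 ✓
Unsatisfied: (2,4) — 1 in total.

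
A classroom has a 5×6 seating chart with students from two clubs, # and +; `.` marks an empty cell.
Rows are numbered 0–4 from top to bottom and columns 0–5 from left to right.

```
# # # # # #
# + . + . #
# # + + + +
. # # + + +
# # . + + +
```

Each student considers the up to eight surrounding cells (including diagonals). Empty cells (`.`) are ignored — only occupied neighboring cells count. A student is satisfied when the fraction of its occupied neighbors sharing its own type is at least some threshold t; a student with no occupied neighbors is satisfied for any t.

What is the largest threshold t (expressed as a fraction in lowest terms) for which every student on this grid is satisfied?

1/7

Row 0: (0,0)# 2/3 · (0,1)# 3/4 · (0,2)# 2/4 · (0,3)# 2/3 · (0,4)# 3/4 · (0,5)# 2/2
Row 1: (1,0)# 4/5 · (1,1)+ 1/7 · (1,3)+ 3/6 · (1,5)# 2/4
Row 2: (2,0)# 3/4 · (2,1)# 4/6 · (2,2)+ 4/7 · (2,3)+ 5/6 · (2,4)+ 6/7 · (2,5)+ 3/4
Row 3: (3,1)# 5/6 · (3,2)# 3/7 · (3,3)+ 6/7 · (3,4)+ 8/8 · (3,5)+ 5/5
Row 4: (4,0)# 2/2 · (4,1)# 3/3 · (4,3)+ 3/4 · (4,4)+ 5/5 · (4,5)+ 3/3
The smallest same-type fraction is 1/7 at (1,1), which reduces to 1/7. Any threshold above that leaves this student unsatisfied.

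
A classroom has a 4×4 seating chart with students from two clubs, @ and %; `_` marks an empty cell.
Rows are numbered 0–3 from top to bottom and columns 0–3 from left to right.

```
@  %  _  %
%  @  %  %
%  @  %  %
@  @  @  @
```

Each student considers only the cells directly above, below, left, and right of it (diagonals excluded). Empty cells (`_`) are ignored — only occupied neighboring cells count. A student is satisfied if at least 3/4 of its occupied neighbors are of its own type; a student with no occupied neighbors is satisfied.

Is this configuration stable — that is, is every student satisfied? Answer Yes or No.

No

(0,0)@ 0/2 not
(0,1)% 0/2 not
(0,3)% 1/1 satisfied
(1,0)% 1/3 not
(1,1)@ 1/4 not
(1,2)% 2/3 not
(1,3)% 3/3 satisfied
(2,0)% 1/3 not
(2,1)@ 2/4 not
(2,2)% 2/4 not
(2,3)% 2/3 not
(3,0)@ 1/2 not
(3,1)@ 3/3 satisfied
(3,2)@ 2/3 not
(3,3)@ 1/2 not
For instance (0,0) has only 0/2 same-type neighbors, below 3/4.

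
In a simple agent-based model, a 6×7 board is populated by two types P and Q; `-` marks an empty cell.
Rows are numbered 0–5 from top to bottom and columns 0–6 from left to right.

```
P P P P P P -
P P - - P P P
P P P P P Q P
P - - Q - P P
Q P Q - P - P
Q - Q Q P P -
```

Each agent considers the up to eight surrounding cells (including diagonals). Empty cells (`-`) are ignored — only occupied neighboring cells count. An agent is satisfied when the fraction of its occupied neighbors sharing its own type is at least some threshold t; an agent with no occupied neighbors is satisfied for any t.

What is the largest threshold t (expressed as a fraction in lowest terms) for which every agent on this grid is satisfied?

Row 0: (0,0)P 3/3 · (0,1)P 4/4 · (0,2)P 3/3 · (0,3)P 3/3 · (0,4)P 4/4 · (0,5)P 4/4
Row 1: (1,0)P 5/5 · (1,1)P 7/7 · (1,4)P 6/7 · (1,5)P 6/7 · (1,6)P 3/4
Row 2: (2,0)P 4/4 · (2,1)P 5/5 · (2,2)P 3/4 · (2,3)P 3/4 · (2,4)P 4/6 · (2,5)Q 0/7 · (2,6)P 4/5
Row 3: (3,0)P 3/4 · (3,3)Q 1/5 · (3,5)P 5/6 · (3,6)P 3/4
Row 4: (4,0)Q 1/3 · (4,1)P 1/5 · (4,2)Q 3/4 · (4,4)P 3/5 · (4,6)P 3/3
Row 5: (5,0)Q 1/2 · (5,2)Q 2/3 · (5,3)Q 2/4 · (5,4)P 2/3 · (5,5)P 3/3
The smallest same-type fraction is 0/7 at (2,5), which reduces to 0/1. Any threshold above that leaves this agent unsatisfied.

0/1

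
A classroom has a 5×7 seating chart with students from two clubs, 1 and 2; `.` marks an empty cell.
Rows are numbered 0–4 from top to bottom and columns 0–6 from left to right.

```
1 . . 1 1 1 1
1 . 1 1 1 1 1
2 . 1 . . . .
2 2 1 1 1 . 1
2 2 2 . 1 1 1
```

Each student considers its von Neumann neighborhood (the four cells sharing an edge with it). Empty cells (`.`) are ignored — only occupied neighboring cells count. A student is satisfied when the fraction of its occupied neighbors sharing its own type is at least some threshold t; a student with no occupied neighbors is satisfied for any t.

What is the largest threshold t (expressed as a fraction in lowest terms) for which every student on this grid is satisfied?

(0,0)1 1/1
(0,3)1 2/2
(0,4)1 3/3
(0,5)1 3/3
(0,6)1 2/2
(1,0)1 1/2
(1,2)1 2/2
(1,3)1 3/3
(1,4)1 3/3
(1,5)1 3/3
(1,6)1 2/2
(2,0)2 1/2
(2,2)1 2/2
(3,0)2 3/3
(3,1)2 2/3
(3,2)1 2/4
(3,3)1 2/2
(3,4)1 2/2
(3,6)1 1/1
(4,0)2 2/2
(4,1)2 3/3
(4,2)2 1/2
(4,4)1 2/2
(4,5)1 2/2
(4,6)1 2/2
The smallest same-type fraction is 1/2 at (1,0), which reduces to 1/2. Any threshold above that leaves this student unsatisfied.

1/2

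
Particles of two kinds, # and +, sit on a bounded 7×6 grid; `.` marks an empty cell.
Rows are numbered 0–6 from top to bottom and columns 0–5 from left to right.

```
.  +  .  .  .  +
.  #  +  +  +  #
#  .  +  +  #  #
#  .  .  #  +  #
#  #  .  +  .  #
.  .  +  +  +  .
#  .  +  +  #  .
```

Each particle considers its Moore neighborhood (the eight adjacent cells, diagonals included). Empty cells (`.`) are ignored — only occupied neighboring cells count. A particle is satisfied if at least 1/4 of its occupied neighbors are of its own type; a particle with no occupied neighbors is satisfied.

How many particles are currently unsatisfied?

Row 0: (0,1)+ 1/2 ok · (0,5)+ 1/2 ok
Row 1: (1,1)# 1/4 ok · (1,2)+ 4/5 ok · (1,3)+ 4/5 ok · (1,4)+ 3/6 ok · (1,5)# 2/4 ok
Row 2: (2,0)# 2/2 ok · (2,2)+ 3/5 ok · (2,3)+ 5/7 ok · (2,4)# 4/8 ok · (2,5)# 3/5 ok
Row 3: (3,0)# 3/3 ok · (3,3)# 1/5 unhappy · (3,4)+ 2/7 ok · (3,5)# 3/4 ok
Row 4: (4,0)# 2/2 ok · (4,1)# 2/3 ok · (4,3)+ 4/5 ok · (4,5)# 1/3 ok
Row 5: (5,2)+ 4/5 ok · (5,3)+ 5/6 ok · (5,4)+ 3/5 ok
Row 6: (6,0)# 0/0 ok · (6,2)+ 3/3 ok · (6,3)+ 4/5 ok · (6,4)# 0/3 unhappy
Unsatisfied: (3,3), (6,4) — 2 in total.

2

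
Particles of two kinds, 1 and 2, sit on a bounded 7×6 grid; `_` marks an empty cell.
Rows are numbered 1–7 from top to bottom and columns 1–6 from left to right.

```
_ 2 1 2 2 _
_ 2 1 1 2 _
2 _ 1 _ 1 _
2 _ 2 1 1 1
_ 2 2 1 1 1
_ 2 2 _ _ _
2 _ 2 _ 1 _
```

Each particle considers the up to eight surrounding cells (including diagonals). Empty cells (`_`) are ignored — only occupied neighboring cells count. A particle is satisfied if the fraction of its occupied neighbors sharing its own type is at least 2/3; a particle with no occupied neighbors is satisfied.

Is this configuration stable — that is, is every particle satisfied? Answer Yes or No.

No

Row 1: (1,2)2 1/3 unhappy · (1,3)1 2/5 unhappy · (1,4)2 2/5 unhappy · (1,5)2 2/3 ok
Row 2: (2,2)2 2/5 unhappy · (2,3)1 3/6 unhappy · (2,4)1 4/7 unhappy · (2,5)2 2/4 unhappy
Row 3: (3,1)2 2/2 ok · (3,3)1 3/5 unhappy · (3,5)1 4/5 ok
Row 4: (4,1)2 2/2 ok · (4,3)2 2/5 unhappy · (4,4)1 5/7 ok · (4,5)1 6/6 ok · (4,6)1 4/4 ok
Row 5: (5,2)2 5/5 ok · (5,3)2 4/6 ok · (5,4)1 3/6 unhappy · (5,5)1 5/5 ok · (5,6)1 3/3 ok
Row 6: (6,2)2 5/5 ok · (6,3)2 4/5 ok
Row 7: (7,1)2 1/1 ok · (7,3)2 2/2 ok · (7,5)1 0/0 ok
For instance (1,2) has only 1/3 same-type neighbors, below 2/3.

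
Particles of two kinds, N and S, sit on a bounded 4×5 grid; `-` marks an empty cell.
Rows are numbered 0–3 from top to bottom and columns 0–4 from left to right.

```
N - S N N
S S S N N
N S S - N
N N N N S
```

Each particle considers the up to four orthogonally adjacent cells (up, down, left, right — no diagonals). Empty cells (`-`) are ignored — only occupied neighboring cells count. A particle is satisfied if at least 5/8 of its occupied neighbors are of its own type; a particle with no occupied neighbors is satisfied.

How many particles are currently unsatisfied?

8

Row 0: (0,0)N 0/1 not · (0,2)S 1/2 not · (0,3)N 2/3 satisfied · (0,4)N 2/2 satisfied
Row 1: (1,0)S 1/3 not · (1,1)S 3/3 satisfied · (1,2)S 3/4 satisfied · (1,3)N 2/3 satisfied · (1,4)N 3/3 satisfied
Row 2: (2,0)N 1/3 not · (2,1)S 2/4 not · (2,2)S 2/3 satisfied · (2,4)N 1/2 not
Row 3: (3,0)N 2/2 satisfied · (3,1)N 2/3 satisfied · (3,2)N 2/3 satisfied · (3,3)N 1/2 not · (3,4)S 0/2 not
Unsatisfied: (0,0), (0,2), (1,0), (2,0), (2,1), (2,4), (3,3), (3,4) — 8 in total.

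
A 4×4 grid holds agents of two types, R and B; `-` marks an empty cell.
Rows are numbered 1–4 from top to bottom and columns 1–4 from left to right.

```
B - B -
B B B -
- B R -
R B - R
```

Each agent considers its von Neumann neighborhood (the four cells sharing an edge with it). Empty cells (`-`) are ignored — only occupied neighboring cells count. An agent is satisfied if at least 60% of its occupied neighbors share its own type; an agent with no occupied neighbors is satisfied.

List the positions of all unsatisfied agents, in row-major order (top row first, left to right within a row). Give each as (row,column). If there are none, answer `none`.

Row 1: (1,1)B 1/1 ok · (1,3)B 1/1 ok
Row 2: (2,1)B 2/2 ok · (2,2)B 3/3 ok · (2,3)B 2/3 ok
Row 3: (3,2)B 2/3 ok · (3,3)R 0/2 unhappy
Row 4: (4,1)R 0/1 unhappy · (4,2)B 1/2 unhappy · (4,4)R 0/0 ok

(3,3), (4,1), (4,2)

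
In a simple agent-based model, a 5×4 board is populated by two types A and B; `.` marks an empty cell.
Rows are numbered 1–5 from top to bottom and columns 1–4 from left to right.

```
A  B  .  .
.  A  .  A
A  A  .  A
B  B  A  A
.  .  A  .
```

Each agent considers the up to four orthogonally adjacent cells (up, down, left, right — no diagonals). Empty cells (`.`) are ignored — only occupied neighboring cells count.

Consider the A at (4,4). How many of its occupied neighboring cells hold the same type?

Occupied neighbors of (4,4): (3,4)=A, (4,3)=A.
Same type (A): 2 of 2.

2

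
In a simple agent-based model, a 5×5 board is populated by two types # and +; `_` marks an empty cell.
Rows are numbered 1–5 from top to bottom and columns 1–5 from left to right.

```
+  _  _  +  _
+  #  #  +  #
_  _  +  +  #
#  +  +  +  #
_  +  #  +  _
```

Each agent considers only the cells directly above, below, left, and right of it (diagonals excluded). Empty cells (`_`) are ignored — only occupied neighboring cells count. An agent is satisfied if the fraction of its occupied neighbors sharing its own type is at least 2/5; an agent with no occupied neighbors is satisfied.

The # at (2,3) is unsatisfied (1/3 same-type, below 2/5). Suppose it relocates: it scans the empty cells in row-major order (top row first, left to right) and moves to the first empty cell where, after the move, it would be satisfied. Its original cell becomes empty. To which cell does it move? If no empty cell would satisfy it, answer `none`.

(1,2)

Vacating (2,3). Empty cells in order:
  (1,2): 1/2 same-type → satisfied — stop here.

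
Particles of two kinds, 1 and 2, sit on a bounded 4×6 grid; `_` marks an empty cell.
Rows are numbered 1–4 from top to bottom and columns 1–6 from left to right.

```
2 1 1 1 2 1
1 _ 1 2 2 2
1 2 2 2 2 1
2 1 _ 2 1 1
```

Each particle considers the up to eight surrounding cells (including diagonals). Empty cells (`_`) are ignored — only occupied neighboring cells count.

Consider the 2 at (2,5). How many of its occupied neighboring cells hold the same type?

5

Occupied neighbors of (2,5): (1,4)=1, (1,5)=2, (1,6)=1, (2,4)=2, (2,6)=2, (3,4)=2, (3,5)=2, (3,6)=1.
Same type (2): 5 of 8.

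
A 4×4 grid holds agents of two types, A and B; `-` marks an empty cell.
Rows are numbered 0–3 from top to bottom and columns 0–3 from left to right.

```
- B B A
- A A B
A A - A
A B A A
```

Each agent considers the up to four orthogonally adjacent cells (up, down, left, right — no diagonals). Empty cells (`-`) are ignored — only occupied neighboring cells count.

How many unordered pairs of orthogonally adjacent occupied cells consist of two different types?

Scan each occupied cell's neighbors to the right and below so each pair is counted once.
Row 0: B(0,1)–B(0,2)= B(0,1)–A(1,1)≠ B(0,2)–A(0,3)≠ B(0,2)–A(1,2)≠ A(0,3)–B(1,3)≠  → 4/5 unlike.
Row 1: A(1,1)–A(1,2)= A(1,1)–A(2,1)= A(1,2)–B(1,3)≠ B(1,3)–A(2,3)≠  → 2/4 unlike.
Row 2: A(2,0)–A(2,1)= A(2,0)–A(3,0)= A(2,1)–B(3,1)≠ A(2,3)–A(3,3)=  → 1/4 unlike.
Row 3: A(3,0)–B(3,1)≠ B(3,1)–A(3,2)≠ A(3,2)–A(3,3)=  → 2/3 unlike.
Total adjacent occupied pairs: 16; unlike-type pairs: 9.

9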